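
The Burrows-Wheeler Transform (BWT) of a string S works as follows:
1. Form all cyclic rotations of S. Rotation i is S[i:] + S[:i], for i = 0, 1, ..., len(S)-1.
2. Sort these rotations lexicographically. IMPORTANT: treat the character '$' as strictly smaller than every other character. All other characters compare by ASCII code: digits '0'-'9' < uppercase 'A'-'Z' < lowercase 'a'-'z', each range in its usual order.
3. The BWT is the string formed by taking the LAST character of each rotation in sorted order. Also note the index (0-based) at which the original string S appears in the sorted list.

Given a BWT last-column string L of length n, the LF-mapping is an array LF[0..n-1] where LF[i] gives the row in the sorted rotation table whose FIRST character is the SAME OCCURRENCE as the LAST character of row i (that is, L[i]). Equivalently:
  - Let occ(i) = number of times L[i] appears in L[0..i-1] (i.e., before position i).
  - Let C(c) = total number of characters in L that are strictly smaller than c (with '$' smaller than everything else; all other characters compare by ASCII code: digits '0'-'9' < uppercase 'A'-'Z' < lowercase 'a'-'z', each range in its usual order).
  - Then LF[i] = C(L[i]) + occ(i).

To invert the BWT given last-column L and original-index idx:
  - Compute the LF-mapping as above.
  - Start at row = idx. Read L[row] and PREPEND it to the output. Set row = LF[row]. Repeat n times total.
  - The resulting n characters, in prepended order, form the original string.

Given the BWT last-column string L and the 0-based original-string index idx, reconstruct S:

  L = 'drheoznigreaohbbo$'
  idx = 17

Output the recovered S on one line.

LF mapping: 4 15 8 5 12 17 11 10 7 16 6 1 13 9 2 3 14 0
Walk LF starting at row 17, prepending L[row]:
  step 1: row=17, L[17]='$', prepend. Next row=LF[17]=0
  step 2: row=0, L[0]='d', prepend. Next row=LF[0]=4
  step 3: row=4, L[4]='o', prepend. Next row=LF[4]=12
  step 4: row=12, L[12]='o', prepend. Next row=LF[12]=13
  step 5: row=13, L[13]='h', prepend. Next row=LF[13]=9
  step 6: row=9, L[9]='r', prepend. Next row=LF[9]=16
  step 7: row=16, L[16]='o', prepend. Next row=LF[16]=14
  step 8: row=14, L[14]='b', prepend. Next row=LF[14]=2
  step 9: row=2, L[2]='h', prepend. Next row=LF[2]=8
  step 10: row=8, L[8]='g', prepend. Next row=LF[8]=7
  step 11: row=7, L[7]='i', prepend. Next row=LF[7]=10
  step 12: row=10, L[10]='e', prepend. Next row=LF[10]=6
  step 13: row=6, L[6]='n', prepend. Next row=LF[6]=11
  step 14: row=11, L[11]='a', prepend. Next row=LF[11]=1
  step 15: row=1, L[1]='r', prepend. Next row=LF[1]=15
  step 16: row=15, L[15]='b', prepend. Next row=LF[15]=3
  step 17: row=3, L[3]='e', prepend. Next row=LF[3]=5
  step 18: row=5, L[5]='z', prepend. Next row=LF[5]=17
Reversed output: zebraneighborhood$

Answer: zebraneighborhood$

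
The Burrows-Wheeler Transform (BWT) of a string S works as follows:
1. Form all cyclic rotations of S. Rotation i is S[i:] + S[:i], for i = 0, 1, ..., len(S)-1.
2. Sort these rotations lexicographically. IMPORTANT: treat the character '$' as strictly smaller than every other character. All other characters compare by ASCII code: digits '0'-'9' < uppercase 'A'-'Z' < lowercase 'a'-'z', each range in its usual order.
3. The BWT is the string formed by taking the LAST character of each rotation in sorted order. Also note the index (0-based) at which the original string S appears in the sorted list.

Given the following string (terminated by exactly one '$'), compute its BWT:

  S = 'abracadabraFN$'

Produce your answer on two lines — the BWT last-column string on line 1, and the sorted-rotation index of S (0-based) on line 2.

All 14 rotations (rotation i = S[i:]+S[:i]):
  rot[0] = abracadabraFN$
  rot[1] = bracadabraFN$a
  rot[2] = racadabraFN$ab
  rot[3] = acadabraFN$abr
  rot[4] = cadabraFN$abra
  rot[5] = adabraFN$abrac
  rot[6] = dabraFN$abraca
  rot[7] = abraFN$abracad
  rot[8] = braFN$abracada
  rot[9] = raFN$abracadab
  rot[10] = aFN$abracadabr
  rot[11] = FN$abracadabra
  rot[12] = N$abracadabraF
  rot[13] = $abracadabraFN
Sorted (with $ < everything):
  sorted[0] = $abracadabraFN  (last char: 'N')
  sorted[1] = FN$abracadabra  (last char: 'a')
  sorted[2] = N$abracadabraF  (last char: 'F')
  sorted[3] = aFN$abracadabr  (last char: 'r')
  sorted[4] = abraFN$abracad  (last char: 'd')
  sorted[5] = abracadabraFN$  (last char: '$')
  sorted[6] = acadabraFN$abr  (last char: 'r')
  sorted[7] = adabraFN$abrac  (last char: 'c')
  sorted[8] = braFN$abracada  (last char: 'a')
  sorted[9] = bracadabraFN$a  (last char: 'a')
  sorted[10] = cadabraFN$abra  (last char: 'a')
  sorted[11] = dabraFN$abraca  (last char: 'a')
  sorted[12] = raFN$abracadab  (last char: 'b')
  sorted[13] = racadabraFN$ab  (last char: 'b')
Last column: NaFrd$rcaaaabb
Original string S is at sorted index 5

Answer: NaFrd$rcaaaabb
5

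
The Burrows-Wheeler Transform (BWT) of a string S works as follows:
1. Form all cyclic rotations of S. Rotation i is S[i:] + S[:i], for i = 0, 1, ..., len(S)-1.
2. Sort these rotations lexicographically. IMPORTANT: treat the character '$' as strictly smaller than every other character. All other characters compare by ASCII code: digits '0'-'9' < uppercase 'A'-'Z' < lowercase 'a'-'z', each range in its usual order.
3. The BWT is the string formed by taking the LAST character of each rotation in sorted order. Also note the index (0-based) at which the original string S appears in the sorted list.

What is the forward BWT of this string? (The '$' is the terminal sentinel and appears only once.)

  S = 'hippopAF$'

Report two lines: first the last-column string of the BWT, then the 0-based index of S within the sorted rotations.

Answer: FpA$hpopi
3

Derivation:
All 9 rotations (rotation i = S[i:]+S[:i]):
  rot[0] = hippopAF$
  rot[1] = ippopAF$h
  rot[2] = ppopAF$hi
  rot[3] = popAF$hip
  rot[4] = opAF$hipp
  rot[5] = pAF$hippo
  rot[6] = AF$hippop
  rot[7] = F$hippopA
  rot[8] = $hippopAF
Sorted (with $ < everything):
  sorted[0] = $hippopAF  (last char: 'F')
  sorted[1] = AF$hippop  (last char: 'p')
  sorted[2] = F$hippopA  (last char: 'A')
  sorted[3] = hippopAF$  (last char: '$')
  sorted[4] = ippopAF$h  (last char: 'h')
  sorted[5] = opAF$hipp  (last char: 'p')
  sorted[6] = pAF$hippo  (last char: 'o')
  sorted[7] = popAF$hip  (last char: 'p')
  sorted[8] = ppopAF$hi  (last char: 'i')
Last column: FpA$hpopi
Original string S is at sorted index 3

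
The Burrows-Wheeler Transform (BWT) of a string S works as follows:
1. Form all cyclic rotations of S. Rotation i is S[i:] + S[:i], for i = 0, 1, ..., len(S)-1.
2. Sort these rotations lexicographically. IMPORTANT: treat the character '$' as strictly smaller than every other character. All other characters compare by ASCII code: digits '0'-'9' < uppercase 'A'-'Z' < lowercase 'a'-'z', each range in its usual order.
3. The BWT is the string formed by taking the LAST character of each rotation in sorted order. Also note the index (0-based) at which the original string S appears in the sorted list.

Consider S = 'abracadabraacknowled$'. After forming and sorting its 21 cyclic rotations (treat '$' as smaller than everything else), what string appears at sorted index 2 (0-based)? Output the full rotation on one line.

All 21 rotations (rotation i = S[i:]+S[:i]):
  rot[0] = abracadabraacknowled$
  rot[1] = bracadabraacknowled$a
  rot[2] = racadabraacknowled$ab
  rot[3] = acadabraacknowled$abr
  rot[4] = cadabraacknowled$abra
  rot[5] = adabraacknowled$abrac
  rot[6] = dabraacknowled$abraca
  rot[7] = abraacknowled$abracad
  rot[8] = braacknowled$abracada
  rot[9] = raacknowled$abracadab
  rot[10] = aacknowled$abracadabr
  rot[11] = acknowled$abracadabra
  rot[12] = cknowled$abracadabraa
  rot[13] = knowled$abracadabraac
  rot[14] = nowled$abracadabraack
  rot[15] = owled$abracadabraackn
  rot[16] = wled$abracadabraackno
  rot[17] = led$abracadabraacknow
  rot[18] = ed$abracadabraacknowl
  rot[19] = d$abracadabraacknowle
  rot[20] = $abracadabraacknowled
Sorted (with $ < everything):
  sorted[0] = $abracadabraacknowled
  sorted[1] = aacknowled$abracadabr
  sorted[2] = abraacknowled$abracad
  sorted[3] = abracadabraacknowled$
  sorted[4] = acadabraacknowled$abr
  sorted[5] = acknowled$abracadabra
  sorted[6] = adabraacknowled$abrac
  sorted[7] = braacknowled$abracada
  sorted[8] = bracadabraacknowled$a
  sorted[9] = cadabraacknowled$abra
  sorted[10] = cknowled$abracadabraa
  sorted[11] = d$abracadabraacknowle
  sorted[12] = dabraacknowled$abraca
  sorted[13] = ed$abracadabraacknowl
  sorted[14] = knowled$abracadabraac
  sorted[15] = led$abracadabraacknow
  sorted[16] = nowled$abracadabraack
  sorted[17] = owled$abracadabraackn
  sorted[18] = raacknowled$abracadab
  sorted[19] = racadabraacknowled$ab
  sorted[20] = wled$abracadabraackno
sorted[2] = abraacknowled$abracad

Answer: abraacknowled$abracad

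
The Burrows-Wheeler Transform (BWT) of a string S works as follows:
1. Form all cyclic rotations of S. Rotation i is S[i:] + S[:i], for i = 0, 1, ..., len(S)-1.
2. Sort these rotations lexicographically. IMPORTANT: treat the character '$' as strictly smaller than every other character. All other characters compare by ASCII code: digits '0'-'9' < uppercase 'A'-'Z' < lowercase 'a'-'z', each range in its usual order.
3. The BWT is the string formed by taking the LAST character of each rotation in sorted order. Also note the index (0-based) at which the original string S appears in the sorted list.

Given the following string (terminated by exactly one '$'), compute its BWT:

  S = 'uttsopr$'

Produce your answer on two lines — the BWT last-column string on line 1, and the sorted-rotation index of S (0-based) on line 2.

Answer: rsopttu$
7

Derivation:
All 8 rotations (rotation i = S[i:]+S[:i]):
  rot[0] = uttsopr$
  rot[1] = ttsopr$u
  rot[2] = tsopr$ut
  rot[3] = sopr$utt
  rot[4] = opr$utts
  rot[5] = pr$uttso
  rot[6] = r$uttsop
  rot[7] = $uttsopr
Sorted (with $ < everything):
  sorted[0] = $uttsopr  (last char: 'r')
  sorted[1] = opr$utts  (last char: 's')
  sorted[2] = pr$uttso  (last char: 'o')
  sorted[3] = r$uttsop  (last char: 'p')
  sorted[4] = sopr$utt  (last char: 't')
  sorted[5] = tsopr$ut  (last char: 't')
  sorted[6] = ttsopr$u  (last char: 'u')
  sorted[7] = uttsopr$  (last char: '$')
Last column: rsopttu$
Original string S is at sorted index 7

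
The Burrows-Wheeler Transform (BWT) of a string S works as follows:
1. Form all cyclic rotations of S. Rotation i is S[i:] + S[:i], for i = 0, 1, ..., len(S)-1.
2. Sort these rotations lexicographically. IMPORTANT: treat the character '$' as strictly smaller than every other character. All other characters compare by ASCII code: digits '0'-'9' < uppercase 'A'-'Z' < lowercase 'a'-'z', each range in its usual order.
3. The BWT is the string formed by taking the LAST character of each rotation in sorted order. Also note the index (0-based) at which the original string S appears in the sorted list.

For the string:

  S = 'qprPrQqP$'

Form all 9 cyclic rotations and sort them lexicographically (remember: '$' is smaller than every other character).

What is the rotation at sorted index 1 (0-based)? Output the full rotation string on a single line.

Answer: P$qprPrQq

Derivation:
All 9 rotations (rotation i = S[i:]+S[:i]):
  rot[0] = qprPrQqP$
  rot[1] = prPrQqP$q
  rot[2] = rPrQqP$qp
  rot[3] = PrQqP$qpr
  rot[4] = rQqP$qprP
  rot[5] = QqP$qprPr
  rot[6] = qP$qprPrQ
  rot[7] = P$qprPrQq
  rot[8] = $qprPrQqP
Sorted (with $ < everything):
  sorted[0] = $qprPrQqP
  sorted[1] = P$qprPrQq
  sorted[2] = PrQqP$qpr
  sorted[3] = QqP$qprPr
  sorted[4] = prPrQqP$q
  sorted[5] = qP$qprPrQ
  sorted[6] = qprPrQqP$
  sorted[7] = rPrQqP$qp
  sorted[8] = rQqP$qprP
sorted[1] = P$qprPrQq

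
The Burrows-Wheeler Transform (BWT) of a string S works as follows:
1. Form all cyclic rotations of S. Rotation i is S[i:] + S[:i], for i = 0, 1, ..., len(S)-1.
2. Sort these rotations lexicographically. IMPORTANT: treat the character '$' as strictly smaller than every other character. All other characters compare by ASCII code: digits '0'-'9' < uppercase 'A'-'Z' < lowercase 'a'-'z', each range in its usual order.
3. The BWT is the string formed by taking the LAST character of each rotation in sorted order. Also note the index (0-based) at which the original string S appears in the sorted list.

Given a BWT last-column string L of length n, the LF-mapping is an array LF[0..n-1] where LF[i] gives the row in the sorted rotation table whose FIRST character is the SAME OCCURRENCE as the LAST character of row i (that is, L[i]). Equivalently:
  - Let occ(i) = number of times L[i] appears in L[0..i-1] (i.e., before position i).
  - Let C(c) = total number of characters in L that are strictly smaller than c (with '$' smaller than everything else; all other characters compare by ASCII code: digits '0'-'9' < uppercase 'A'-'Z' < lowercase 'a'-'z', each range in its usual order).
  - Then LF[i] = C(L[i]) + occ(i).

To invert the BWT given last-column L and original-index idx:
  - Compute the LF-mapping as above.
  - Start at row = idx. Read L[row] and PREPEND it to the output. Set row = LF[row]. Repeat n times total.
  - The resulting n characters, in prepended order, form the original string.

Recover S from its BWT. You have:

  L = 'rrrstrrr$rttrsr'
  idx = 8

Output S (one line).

LF mapping: 1 2 3 10 12 4 5 6 0 7 13 14 8 11 9
Walk LF starting at row 8, prepending L[row]:
  step 1: row=8, L[8]='$', prepend. Next row=LF[8]=0
  step 2: row=0, L[0]='r', prepend. Next row=LF[0]=1
  step 3: row=1, L[1]='r', prepend. Next row=LF[1]=2
  step 4: row=2, L[2]='r', prepend. Next row=LF[2]=3
  step 5: row=3, L[3]='s', prepend. Next row=LF[3]=10
  step 6: row=10, L[10]='t', prepend. Next row=LF[10]=13
  step 7: row=13, L[13]='s', prepend. Next row=LF[13]=11
  step 8: row=11, L[11]='t', prepend. Next row=LF[11]=14
  step 9: row=14, L[14]='r', prepend. Next row=LF[14]=9
  step 10: row=9, L[9]='r', prepend. Next row=LF[9]=7
  step 11: row=7, L[7]='r', prepend. Next row=LF[7]=6
  step 12: row=6, L[6]='r', prepend. Next row=LF[6]=5
  step 13: row=5, L[5]='r', prepend. Next row=LF[5]=4
  step 14: row=4, L[4]='t', prepend. Next row=LF[4]=12
  step 15: row=12, L[12]='r', prepend. Next row=LF[12]=8
Reversed output: rtrrrrrtstsrrr$

Answer: rtrrrrrtstsrrr$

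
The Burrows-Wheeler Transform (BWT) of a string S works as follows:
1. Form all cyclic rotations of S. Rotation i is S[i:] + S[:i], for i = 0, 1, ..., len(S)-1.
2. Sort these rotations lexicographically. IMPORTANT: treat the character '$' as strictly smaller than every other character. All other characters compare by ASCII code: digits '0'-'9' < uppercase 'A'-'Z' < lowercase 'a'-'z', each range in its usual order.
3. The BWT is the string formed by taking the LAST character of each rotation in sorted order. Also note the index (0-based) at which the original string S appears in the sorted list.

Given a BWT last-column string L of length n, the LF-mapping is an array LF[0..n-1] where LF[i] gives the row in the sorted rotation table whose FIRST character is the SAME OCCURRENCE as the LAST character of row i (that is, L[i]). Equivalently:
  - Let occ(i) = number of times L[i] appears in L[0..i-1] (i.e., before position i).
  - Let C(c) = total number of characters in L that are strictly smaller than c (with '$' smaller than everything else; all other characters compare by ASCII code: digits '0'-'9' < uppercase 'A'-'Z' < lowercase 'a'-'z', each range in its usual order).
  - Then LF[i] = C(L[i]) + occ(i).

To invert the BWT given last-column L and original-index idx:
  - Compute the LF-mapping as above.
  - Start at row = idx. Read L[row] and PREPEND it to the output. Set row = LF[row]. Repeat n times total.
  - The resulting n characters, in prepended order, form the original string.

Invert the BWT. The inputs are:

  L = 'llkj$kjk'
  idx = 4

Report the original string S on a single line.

Answer: kkljkjl$

Derivation:
LF mapping: 6 7 3 1 0 4 2 5
Walk LF starting at row 4, prepending L[row]:
  step 1: row=4, L[4]='$', prepend. Next row=LF[4]=0
  step 2: row=0, L[0]='l', prepend. Next row=LF[0]=6
  step 3: row=6, L[6]='j', prepend. Next row=LF[6]=2
  step 4: row=2, L[2]='k', prepend. Next row=LF[2]=3
  step 5: row=3, L[3]='j', prepend. Next row=LF[3]=1
  step 6: row=1, L[1]='l', prepend. Next row=LF[1]=7
  step 7: row=7, L[7]='k', prepend. Next row=LF[7]=5
  step 8: row=5, L[5]='k', prepend. Next row=LF[5]=4
Reversed output: kkljkjl$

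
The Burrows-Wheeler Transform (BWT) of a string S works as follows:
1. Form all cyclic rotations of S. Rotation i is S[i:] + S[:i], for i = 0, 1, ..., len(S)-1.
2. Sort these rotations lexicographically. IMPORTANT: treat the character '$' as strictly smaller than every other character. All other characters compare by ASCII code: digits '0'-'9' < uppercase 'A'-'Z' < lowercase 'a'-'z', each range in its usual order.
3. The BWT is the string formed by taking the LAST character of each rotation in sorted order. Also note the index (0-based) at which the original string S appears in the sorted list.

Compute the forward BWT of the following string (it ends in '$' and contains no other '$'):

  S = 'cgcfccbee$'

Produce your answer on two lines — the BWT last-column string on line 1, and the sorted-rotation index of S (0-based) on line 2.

Answer: eccfg$ebcc
5

Derivation:
All 10 rotations (rotation i = S[i:]+S[:i]):
  rot[0] = cgcfccbee$
  rot[1] = gcfccbee$c
  rot[2] = cfccbee$cg
  rot[3] = fccbee$cgc
  rot[4] = ccbee$cgcf
  rot[5] = cbee$cgcfc
  rot[6] = bee$cgcfcc
  rot[7] = ee$cgcfccb
  rot[8] = e$cgcfccbe
  rot[9] = $cgcfccbee
Sorted (with $ < everything):
  sorted[0] = $cgcfccbee  (last char: 'e')
  sorted[1] = bee$cgcfcc  (last char: 'c')
  sorted[2] = cbee$cgcfc  (last char: 'c')
  sorted[3] = ccbee$cgcf  (last char: 'f')
  sorted[4] = cfccbee$cg  (last char: 'g')
  sorted[5] = cgcfccbee$  (last char: '$')
  sorted[6] = e$cgcfccbe  (last char: 'e')
  sorted[7] = ee$cgcfccb  (last char: 'b')
  sorted[8] = fccbee$cgc  (last char: 'c')
  sorted[9] = gcfccbee$c  (last char: 'c')
Last column: eccfg$ebcc
Original string S is at sorted index 5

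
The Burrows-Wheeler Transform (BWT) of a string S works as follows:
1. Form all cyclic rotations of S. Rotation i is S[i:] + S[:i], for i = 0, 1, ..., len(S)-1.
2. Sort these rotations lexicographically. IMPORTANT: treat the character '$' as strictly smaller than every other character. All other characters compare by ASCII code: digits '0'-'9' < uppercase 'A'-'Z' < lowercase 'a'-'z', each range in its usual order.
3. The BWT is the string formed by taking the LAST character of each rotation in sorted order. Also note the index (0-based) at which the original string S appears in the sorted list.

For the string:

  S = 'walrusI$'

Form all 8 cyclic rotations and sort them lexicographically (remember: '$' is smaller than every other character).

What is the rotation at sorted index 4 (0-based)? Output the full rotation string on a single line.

All 8 rotations (rotation i = S[i:]+S[:i]):
  rot[0] = walrusI$
  rot[1] = alrusI$w
  rot[2] = lrusI$wa
  rot[3] = rusI$wal
  rot[4] = usI$walr
  rot[5] = sI$walru
  rot[6] = I$walrus
  rot[7] = $walrusI
Sorted (with $ < everything):
  sorted[0] = $walrusI
  sorted[1] = I$walrus
  sorted[2] = alrusI$w
  sorted[3] = lrusI$wa
  sorted[4] = rusI$wal
  sorted[5] = sI$walru
  sorted[6] = usI$walr
  sorted[7] = walrusI$
sorted[4] = rusI$wal

Answer: rusI$wal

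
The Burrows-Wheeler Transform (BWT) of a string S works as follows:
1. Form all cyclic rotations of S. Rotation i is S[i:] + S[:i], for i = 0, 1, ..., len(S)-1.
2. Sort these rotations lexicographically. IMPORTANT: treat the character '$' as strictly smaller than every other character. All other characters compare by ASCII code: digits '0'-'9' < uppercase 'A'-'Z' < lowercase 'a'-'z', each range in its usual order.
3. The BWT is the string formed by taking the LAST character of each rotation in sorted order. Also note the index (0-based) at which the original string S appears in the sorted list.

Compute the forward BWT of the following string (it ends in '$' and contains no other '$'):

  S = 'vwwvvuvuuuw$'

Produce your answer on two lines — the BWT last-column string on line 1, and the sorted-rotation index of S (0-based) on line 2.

Answer: wvuvuuvw$uwv
8

Derivation:
All 12 rotations (rotation i = S[i:]+S[:i]):
  rot[0] = vwwvvuvuuuw$
  rot[1] = wwvvuvuuuw$v
  rot[2] = wvvuvuuuw$vw
  rot[3] = vvuvuuuw$vww
  rot[4] = vuvuuuw$vwwv
  rot[5] = uvuuuw$vwwvv
  rot[6] = vuuuw$vwwvvu
  rot[7] = uuuw$vwwvvuv
  rot[8] = uuw$vwwvvuvu
  rot[9] = uw$vwwvvuvuu
  rot[10] = w$vwwvvuvuuu
  rot[11] = $vwwvvuvuuuw
Sorted (with $ < everything):
  sorted[0] = $vwwvvuvuuuw  (last char: 'w')
  sorted[1] = uuuw$vwwvvuv  (last char: 'v')
  sorted[2] = uuw$vwwvvuvu  (last char: 'u')
  sorted[3] = uvuuuw$vwwvv  (last char: 'v')
  sorted[4] = uw$vwwvvuvuu  (last char: 'u')
  sorted[5] = vuuuw$vwwvvu  (last char: 'u')
  sorted[6] = vuvuuuw$vwwv  (last char: 'v')
  sorted[7] = vvuvuuuw$vww  (last char: 'w')
  sorted[8] = vwwvvuvuuuw$  (last char: '$')
  sorted[9] = w$vwwvvuvuuu  (last char: 'u')
  sorted[10] = wvvuvuuuw$vw  (last char: 'w')
  sorted[11] = wwvvuvuuuw$v  (last char: 'v')
Last column: wvuvuuvw$uwv
Original string S is at sorted index 8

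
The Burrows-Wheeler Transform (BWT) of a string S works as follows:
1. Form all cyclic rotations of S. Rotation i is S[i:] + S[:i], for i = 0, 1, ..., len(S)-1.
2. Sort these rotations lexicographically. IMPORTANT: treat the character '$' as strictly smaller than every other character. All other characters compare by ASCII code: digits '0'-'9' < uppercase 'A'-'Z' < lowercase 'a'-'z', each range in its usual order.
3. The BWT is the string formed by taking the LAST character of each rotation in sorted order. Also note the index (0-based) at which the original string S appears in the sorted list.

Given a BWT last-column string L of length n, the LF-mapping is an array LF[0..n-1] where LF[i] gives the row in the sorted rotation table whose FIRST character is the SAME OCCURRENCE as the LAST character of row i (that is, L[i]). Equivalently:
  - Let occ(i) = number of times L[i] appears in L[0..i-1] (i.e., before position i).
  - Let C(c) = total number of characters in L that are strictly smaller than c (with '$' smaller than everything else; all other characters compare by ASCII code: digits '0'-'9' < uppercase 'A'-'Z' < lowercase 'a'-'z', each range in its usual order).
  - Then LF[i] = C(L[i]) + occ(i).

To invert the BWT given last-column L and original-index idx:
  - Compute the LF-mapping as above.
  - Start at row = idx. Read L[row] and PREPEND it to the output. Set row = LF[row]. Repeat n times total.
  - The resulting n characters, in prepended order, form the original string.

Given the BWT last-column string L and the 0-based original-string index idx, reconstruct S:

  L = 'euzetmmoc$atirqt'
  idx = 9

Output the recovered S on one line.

Answer: quartzcommittee$

Derivation:
LF mapping: 3 14 15 4 11 6 7 8 2 0 1 12 5 10 9 13
Walk LF starting at row 9, prepending L[row]:
  step 1: row=9, L[9]='$', prepend. Next row=LF[9]=0
  step 2: row=0, L[0]='e', prepend. Next row=LF[0]=3
  step 3: row=3, L[3]='e', prepend. Next row=LF[3]=4
  step 4: row=4, L[4]='t', prepend. Next row=LF[4]=11
  step 5: row=11, L[11]='t', prepend. Next row=LF[11]=12
  step 6: row=12, L[12]='i', prepend. Next row=LF[12]=5
  step 7: row=5, L[5]='m', prepend. Next row=LF[5]=6
  step 8: row=6, L[6]='m', prepend. Next row=LF[6]=7
  step 9: row=7, L[7]='o', prepend. Next row=LF[7]=8
  step 10: row=8, L[8]='c', prepend. Next row=LF[8]=2
  step 11: row=2, L[2]='z', prepend. Next row=LF[2]=15
  step 12: row=15, L[15]='t', prepend. Next row=LF[15]=13
  step 13: row=13, L[13]='r', prepend. Next row=LF[13]=10
  step 14: row=10, L[10]='a', prepend. Next row=LF[10]=1
  step 15: row=1, L[1]='u', prepend. Next row=LF[1]=14
  step 16: row=14, L[14]='q', prepend. Next row=LF[14]=9
Reversed output: quartzcommittee$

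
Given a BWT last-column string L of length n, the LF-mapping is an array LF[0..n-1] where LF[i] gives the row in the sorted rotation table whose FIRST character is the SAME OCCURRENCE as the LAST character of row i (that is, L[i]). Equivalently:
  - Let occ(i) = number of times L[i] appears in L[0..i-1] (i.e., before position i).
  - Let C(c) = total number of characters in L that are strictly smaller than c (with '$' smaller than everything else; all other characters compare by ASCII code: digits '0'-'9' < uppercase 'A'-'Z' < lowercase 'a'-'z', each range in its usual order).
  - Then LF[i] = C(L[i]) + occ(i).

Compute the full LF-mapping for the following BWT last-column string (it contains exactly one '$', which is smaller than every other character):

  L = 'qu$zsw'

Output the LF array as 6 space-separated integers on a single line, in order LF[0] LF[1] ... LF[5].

Answer: 1 3 0 5 2 4

Derivation:
Char counts: '$':1, 'q':1, 's':1, 'u':1, 'w':1, 'z':1
C (first-col start): C('$')=0, C('q')=1, C('s')=2, C('u')=3, C('w')=4, C('z')=5
L[0]='q': occ=0, LF[0]=C('q')+0=1+0=1
L[1]='u': occ=0, LF[1]=C('u')+0=3+0=3
L[2]='$': occ=0, LF[2]=C('$')+0=0+0=0
L[3]='z': occ=0, LF[3]=C('z')+0=5+0=5
L[4]='s': occ=0, LF[4]=C('s')+0=2+0=2
L[5]='w': occ=0, LF[5]=C('w')+0=4+0=4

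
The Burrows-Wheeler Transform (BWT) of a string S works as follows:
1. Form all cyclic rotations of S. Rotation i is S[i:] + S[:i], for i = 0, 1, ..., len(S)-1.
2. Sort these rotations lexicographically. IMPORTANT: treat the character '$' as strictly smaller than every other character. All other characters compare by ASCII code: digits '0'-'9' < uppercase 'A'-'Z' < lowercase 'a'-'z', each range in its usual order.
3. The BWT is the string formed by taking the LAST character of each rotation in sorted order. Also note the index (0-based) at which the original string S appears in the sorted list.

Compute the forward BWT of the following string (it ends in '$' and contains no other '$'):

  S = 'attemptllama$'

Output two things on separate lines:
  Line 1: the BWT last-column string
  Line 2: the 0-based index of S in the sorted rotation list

All 13 rotations (rotation i = S[i:]+S[:i]):
  rot[0] = attemptllama$
  rot[1] = ttemptllama$a
  rot[2] = temptllama$at
  rot[3] = emptllama$att
  rot[4] = mptllama$atte
  rot[5] = ptllama$attem
  rot[6] = tllama$attemp
  rot[7] = llama$attempt
  rot[8] = lama$attemptl
  rot[9] = ama$attemptll
  rot[10] = ma$attemptlla
  rot[11] = a$attemptllam
  rot[12] = $attemptllama
Sorted (with $ < everything):
  sorted[0] = $attemptllama  (last char: 'a')
  sorted[1] = a$attemptllam  (last char: 'm')
  sorted[2] = ama$attemptll  (last char: 'l')
  sorted[3] = attemptllama$  (last char: '$')
  sorted[4] = emptllama$att  (last char: 't')
  sorted[5] = lama$attemptl  (last char: 'l')
  sorted[6] = llama$attempt  (last char: 't')
  sorted[7] = ma$attemptlla  (last char: 'a')
  sorted[8] = mptllama$atte  (last char: 'e')
  sorted[9] = ptllama$attem  (last char: 'm')
  sorted[10] = temptllama$at  (last char: 't')
  sorted[11] = tllama$attemp  (last char: 'p')
  sorted[12] = ttemptllama$a  (last char: 'a')
Last column: aml$tltaemtpa
Original string S is at sorted index 3

Answer: aml$tltaemtpa
3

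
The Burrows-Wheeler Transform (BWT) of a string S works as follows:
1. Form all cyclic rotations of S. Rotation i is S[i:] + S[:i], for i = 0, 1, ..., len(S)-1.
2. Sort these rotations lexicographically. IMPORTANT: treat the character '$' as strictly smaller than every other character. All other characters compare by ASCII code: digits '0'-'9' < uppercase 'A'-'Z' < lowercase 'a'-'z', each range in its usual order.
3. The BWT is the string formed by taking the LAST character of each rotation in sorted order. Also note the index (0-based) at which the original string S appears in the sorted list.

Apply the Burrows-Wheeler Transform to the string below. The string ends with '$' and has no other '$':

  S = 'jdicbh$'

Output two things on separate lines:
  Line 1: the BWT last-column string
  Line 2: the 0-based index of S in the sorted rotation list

All 7 rotations (rotation i = S[i:]+S[:i]):
  rot[0] = jdicbh$
  rot[1] = dicbh$j
  rot[2] = icbh$jd
  rot[3] = cbh$jdi
  rot[4] = bh$jdic
  rot[5] = h$jdicb
  rot[6] = $jdicbh
Sorted (with $ < everything):
  sorted[0] = $jdicbh  (last char: 'h')
  sorted[1] = bh$jdic  (last char: 'c')
  sorted[2] = cbh$jdi  (last char: 'i')
  sorted[3] = dicbh$j  (last char: 'j')
  sorted[4] = h$jdicb  (last char: 'b')
  sorted[5] = icbh$jd  (last char: 'd')
  sorted[6] = jdicbh$  (last char: '$')
Last column: hcijbd$
Original string S is at sorted index 6

Answer: hcijbd$
6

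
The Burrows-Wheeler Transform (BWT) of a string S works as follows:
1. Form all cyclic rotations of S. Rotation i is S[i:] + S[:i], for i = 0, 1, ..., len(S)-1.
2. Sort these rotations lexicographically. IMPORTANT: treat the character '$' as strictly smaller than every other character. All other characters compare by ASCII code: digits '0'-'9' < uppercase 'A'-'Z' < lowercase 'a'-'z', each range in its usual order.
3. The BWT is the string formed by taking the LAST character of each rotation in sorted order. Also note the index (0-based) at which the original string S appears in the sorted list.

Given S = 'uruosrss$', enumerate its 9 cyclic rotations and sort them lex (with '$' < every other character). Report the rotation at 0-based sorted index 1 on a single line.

All 9 rotations (rotation i = S[i:]+S[:i]):
  rot[0] = uruosrss$
  rot[1] = ruosrss$u
  rot[2] = uosrss$ur
  rot[3] = osrss$uru
  rot[4] = srss$uruo
  rot[5] = rss$uruos
  rot[6] = ss$uruosr
  rot[7] = s$uruosrs
  rot[8] = $uruosrss
Sorted (with $ < everything):
  sorted[0] = $uruosrss
  sorted[1] = osrss$uru
  sorted[2] = rss$uruos
  sorted[3] = ruosrss$u
  sorted[4] = s$uruosrs
  sorted[5] = srss$uruo
  sorted[6] = ss$uruosr
  sorted[7] = uosrss$ur
  sorted[8] = uruosrss$
sorted[1] = osrss$uru

Answer: osrss$uru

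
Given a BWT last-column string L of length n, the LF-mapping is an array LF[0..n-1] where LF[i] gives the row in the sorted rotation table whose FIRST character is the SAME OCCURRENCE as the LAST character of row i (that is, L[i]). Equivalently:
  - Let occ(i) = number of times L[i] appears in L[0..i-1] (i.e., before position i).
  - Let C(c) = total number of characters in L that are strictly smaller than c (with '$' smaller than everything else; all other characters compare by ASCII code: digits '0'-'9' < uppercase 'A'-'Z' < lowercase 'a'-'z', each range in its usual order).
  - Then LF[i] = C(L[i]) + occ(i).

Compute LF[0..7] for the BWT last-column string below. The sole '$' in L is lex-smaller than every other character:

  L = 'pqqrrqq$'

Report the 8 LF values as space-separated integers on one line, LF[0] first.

Char counts: '$':1, 'p':1, 'q':4, 'r':2
C (first-col start): C('$')=0, C('p')=1, C('q')=2, C('r')=6
L[0]='p': occ=0, LF[0]=C('p')+0=1+0=1
L[1]='q': occ=0, LF[1]=C('q')+0=2+0=2
L[2]='q': occ=1, LF[2]=C('q')+1=2+1=3
L[3]='r': occ=0, LF[3]=C('r')+0=6+0=6
L[4]='r': occ=1, LF[4]=C('r')+1=6+1=7
L[5]='q': occ=2, LF[5]=C('q')+2=2+2=4
L[6]='q': occ=3, LF[6]=C('q')+3=2+3=5
L[7]='$': occ=0, LF[7]=C('$')+0=0+0=0

Answer: 1 2 3 6 7 4 5 0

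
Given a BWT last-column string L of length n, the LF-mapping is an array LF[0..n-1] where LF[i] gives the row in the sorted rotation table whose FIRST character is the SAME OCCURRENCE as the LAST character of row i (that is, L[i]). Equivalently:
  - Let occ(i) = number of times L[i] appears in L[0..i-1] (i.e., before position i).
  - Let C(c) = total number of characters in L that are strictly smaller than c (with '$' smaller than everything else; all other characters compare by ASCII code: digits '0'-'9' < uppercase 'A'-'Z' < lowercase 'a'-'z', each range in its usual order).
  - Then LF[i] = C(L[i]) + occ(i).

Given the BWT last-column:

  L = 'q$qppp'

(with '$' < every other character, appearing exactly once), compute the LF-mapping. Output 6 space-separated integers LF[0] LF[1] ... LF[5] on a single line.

Answer: 4 0 5 1 2 3

Derivation:
Char counts: '$':1, 'p':3, 'q':2
C (first-col start): C('$')=0, C('p')=1, C('q')=4
L[0]='q': occ=0, LF[0]=C('q')+0=4+0=4
L[1]='$': occ=0, LF[1]=C('$')+0=0+0=0
L[2]='q': occ=1, LF[2]=C('q')+1=4+1=5
L[3]='p': occ=0, LF[3]=C('p')+0=1+0=1
L[4]='p': occ=1, LF[4]=C('p')+1=1+1=2
L[5]='p': occ=2, LF[5]=C('p')+2=1+2=3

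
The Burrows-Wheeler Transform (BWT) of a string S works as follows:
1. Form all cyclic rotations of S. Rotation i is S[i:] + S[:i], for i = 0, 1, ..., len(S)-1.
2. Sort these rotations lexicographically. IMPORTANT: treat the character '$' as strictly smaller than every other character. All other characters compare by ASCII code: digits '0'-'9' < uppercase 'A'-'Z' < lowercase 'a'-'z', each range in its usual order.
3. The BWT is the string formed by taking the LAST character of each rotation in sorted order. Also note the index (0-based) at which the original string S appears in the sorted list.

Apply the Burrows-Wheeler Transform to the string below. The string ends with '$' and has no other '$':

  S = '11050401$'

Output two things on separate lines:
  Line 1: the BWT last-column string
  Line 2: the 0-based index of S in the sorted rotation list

Answer: 145101$00
6

Derivation:
All 9 rotations (rotation i = S[i:]+S[:i]):
  rot[0] = 11050401$
  rot[1] = 1050401$1
  rot[2] = 050401$11
  rot[3] = 50401$110
  rot[4] = 0401$1105
  rot[5] = 401$11050
  rot[6] = 01$110504
  rot[7] = 1$1105040
  rot[8] = $11050401
Sorted (with $ < everything):
  sorted[0] = $11050401  (last char: '1')
  sorted[1] = 01$110504  (last char: '4')
  sorted[2] = 0401$1105  (last char: '5')
  sorted[3] = 050401$11  (last char: '1')
  sorted[4] = 1$1105040  (last char: '0')
  sorted[5] = 1050401$1  (last char: '1')
  sorted[6] = 11050401$  (last char: '$')
  sorted[7] = 401$11050  (last char: '0')
  sorted[8] = 50401$110  (last char: '0')
Last column: 145101$00
Original string S is at sorted index 6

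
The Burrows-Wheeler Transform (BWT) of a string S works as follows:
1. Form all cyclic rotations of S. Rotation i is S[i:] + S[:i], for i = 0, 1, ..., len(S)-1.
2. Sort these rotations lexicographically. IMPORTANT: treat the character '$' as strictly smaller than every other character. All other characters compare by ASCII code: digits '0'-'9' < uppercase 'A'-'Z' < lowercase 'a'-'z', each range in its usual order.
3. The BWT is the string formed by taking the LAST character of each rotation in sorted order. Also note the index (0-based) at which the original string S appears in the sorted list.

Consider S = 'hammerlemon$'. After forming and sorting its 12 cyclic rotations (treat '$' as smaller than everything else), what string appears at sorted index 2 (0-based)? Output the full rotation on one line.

Answer: emon$hammerl

Derivation:
All 12 rotations (rotation i = S[i:]+S[:i]):
  rot[0] = hammerlemon$
  rot[1] = ammerlemon$h
  rot[2] = mmerlemon$ha
  rot[3] = merlemon$ham
  rot[4] = erlemon$hamm
  rot[5] = rlemon$hamme
  rot[6] = lemon$hammer
  rot[7] = emon$hammerl
  rot[8] = mon$hammerle
  rot[9] = on$hammerlem
  rot[10] = n$hammerlemo
  rot[11] = $hammerlemon
Sorted (with $ < everything):
  sorted[0] = $hammerlemon
  sorted[1] = ammerlemon$h
  sorted[2] = emon$hammerl
  sorted[3] = erlemon$hamm
  sorted[4] = hammerlemon$
  sorted[5] = lemon$hammer
  sorted[6] = merlemon$ham
  sorted[7] = mmerlemon$ha
  sorted[8] = mon$hammerle
  sorted[9] = n$hammerlemo
  sorted[10] = on$hammerlem
  sorted[11] = rlemon$hamme
sorted[2] = emon$hammerl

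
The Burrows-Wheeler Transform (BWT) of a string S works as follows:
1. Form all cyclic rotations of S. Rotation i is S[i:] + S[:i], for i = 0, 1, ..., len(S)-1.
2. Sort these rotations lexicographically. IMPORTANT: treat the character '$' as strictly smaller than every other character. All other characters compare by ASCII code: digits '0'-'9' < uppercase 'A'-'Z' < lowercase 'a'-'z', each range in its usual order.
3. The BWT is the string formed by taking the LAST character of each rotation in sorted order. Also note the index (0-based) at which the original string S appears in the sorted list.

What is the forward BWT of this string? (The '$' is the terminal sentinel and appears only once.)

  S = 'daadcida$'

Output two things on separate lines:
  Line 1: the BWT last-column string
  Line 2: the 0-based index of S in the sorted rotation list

Answer: addadi$ac
6

Derivation:
All 9 rotations (rotation i = S[i:]+S[:i]):
  rot[0] = daadcida$
  rot[1] = aadcida$d
  rot[2] = adcida$da
  rot[3] = dcida$daa
  rot[4] = cida$daad
  rot[5] = ida$daadc
  rot[6] = da$daadci
  rot[7] = a$daadcid
  rot[8] = $daadcida
Sorted (with $ < everything):
  sorted[0] = $daadcida  (last char: 'a')
  sorted[1] = a$daadcid  (last char: 'd')
  sorted[2] = aadcida$d  (last char: 'd')
  sorted[3] = adcida$da  (last char: 'a')
  sorted[4] = cida$daad  (last char: 'd')
  sorted[5] = da$daadci  (last char: 'i')
  sorted[6] = daadcida$  (last char: '$')
  sorted[7] = dcida$daa  (last char: 'a')
  sorted[8] = ida$daadc  (last char: 'c')
Last column: addadi$ac
Original string S is at sorted index 6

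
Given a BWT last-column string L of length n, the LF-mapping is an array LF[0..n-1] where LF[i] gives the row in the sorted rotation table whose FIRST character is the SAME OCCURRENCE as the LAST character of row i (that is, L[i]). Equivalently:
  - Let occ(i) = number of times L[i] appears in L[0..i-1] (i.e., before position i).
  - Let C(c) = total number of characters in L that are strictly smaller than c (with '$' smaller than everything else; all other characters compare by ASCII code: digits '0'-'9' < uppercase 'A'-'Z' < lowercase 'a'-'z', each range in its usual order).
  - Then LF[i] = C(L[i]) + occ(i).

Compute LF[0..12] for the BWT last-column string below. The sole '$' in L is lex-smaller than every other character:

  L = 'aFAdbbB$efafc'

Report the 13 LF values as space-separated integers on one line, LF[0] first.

Answer: 4 3 1 9 6 7 2 0 10 11 5 12 8

Derivation:
Char counts: '$':1, 'A':1, 'B':1, 'F':1, 'a':2, 'b':2, 'c':1, 'd':1, 'e':1, 'f':2
C (first-col start): C('$')=0, C('A')=1, C('B')=2, C('F')=3, C('a')=4, C('b')=6, C('c')=8, C('d')=9, C('e')=10, C('f')=11
L[0]='a': occ=0, LF[0]=C('a')+0=4+0=4
L[1]='F': occ=0, LF[1]=C('F')+0=3+0=3
L[2]='A': occ=0, LF[2]=C('A')+0=1+0=1
L[3]='d': occ=0, LF[3]=C('d')+0=9+0=9
L[4]='b': occ=0, LF[4]=C('b')+0=6+0=6
L[5]='b': occ=1, LF[5]=C('b')+1=6+1=7
L[6]='B': occ=0, LF[6]=C('B')+0=2+0=2
L[7]='$': occ=0, LF[7]=C('$')+0=0+0=0
L[8]='e': occ=0, LF[8]=C('e')+0=10+0=10
L[9]='f': occ=0, LF[9]=C('f')+0=11+0=11
L[10]='a': occ=1, LF[10]=C('a')+1=4+1=5
L[11]='f': occ=1, LF[11]=C('f')+1=11+1=12
L[12]='c': occ=0, LF[12]=C('c')+0=8+0=8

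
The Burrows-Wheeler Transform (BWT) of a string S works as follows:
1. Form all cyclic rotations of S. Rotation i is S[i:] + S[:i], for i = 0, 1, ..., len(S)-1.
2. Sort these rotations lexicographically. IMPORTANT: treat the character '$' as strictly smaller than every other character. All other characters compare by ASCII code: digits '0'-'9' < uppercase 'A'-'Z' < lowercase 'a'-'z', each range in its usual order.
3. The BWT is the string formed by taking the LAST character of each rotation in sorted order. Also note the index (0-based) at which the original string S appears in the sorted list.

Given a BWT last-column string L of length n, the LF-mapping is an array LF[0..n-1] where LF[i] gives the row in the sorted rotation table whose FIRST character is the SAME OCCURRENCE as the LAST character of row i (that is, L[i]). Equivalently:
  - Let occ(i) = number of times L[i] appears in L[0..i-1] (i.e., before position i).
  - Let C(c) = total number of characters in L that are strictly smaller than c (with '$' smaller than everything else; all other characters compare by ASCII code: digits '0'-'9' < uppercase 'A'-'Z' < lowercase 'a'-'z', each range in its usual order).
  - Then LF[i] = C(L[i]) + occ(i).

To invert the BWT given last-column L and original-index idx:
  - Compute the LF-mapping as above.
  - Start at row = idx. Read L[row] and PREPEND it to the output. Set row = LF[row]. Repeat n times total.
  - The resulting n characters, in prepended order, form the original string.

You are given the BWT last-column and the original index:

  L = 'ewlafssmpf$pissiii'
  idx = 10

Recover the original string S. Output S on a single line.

Answer: mississippiwaffle$

Derivation:
LF mapping: 2 17 9 1 3 13 14 10 11 4 0 12 5 15 16 6 7 8
Walk LF starting at row 10, prepending L[row]:
  step 1: row=10, L[10]='$', prepend. Next row=LF[10]=0
  step 2: row=0, L[0]='e', prepend. Next row=LF[0]=2
  step 3: row=2, L[2]='l', prepend. Next row=LF[2]=9
  step 4: row=9, L[9]='f', prepend. Next row=LF[9]=4
  step 5: row=4, L[4]='f', prepend. Next row=LF[4]=3
  step 6: row=3, L[3]='a', prepend. Next row=LF[3]=1
  step 7: row=1, L[1]='w', prepend. Next row=LF[1]=17
  step 8: row=17, L[17]='i', prepend. Next row=LF[17]=8
  step 9: row=8, L[8]='p', prepend. Next row=LF[8]=11
  step 10: row=11, L[11]='p', prepend. Next row=LF[11]=12
  step 11: row=12, L[12]='i', prepend. Next row=LF[12]=5
  step 12: row=5, L[5]='s', prepend. Next row=LF[5]=13
  step 13: row=13, L[13]='s', prepend. Next row=LF[13]=15
  step 14: row=15, L[15]='i', prepend. Next row=LF[15]=6
  step 15: row=6, L[6]='s', prepend. Next row=LF[6]=14
  step 16: row=14, L[14]='s', prepend. Next row=LF[14]=16
  step 17: row=16, L[16]='i', prepend. Next row=LF[16]=7
  step 18: row=7, L[7]='m', prepend. Next row=LF[7]=10
Reversed output: mississippiwaffle$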